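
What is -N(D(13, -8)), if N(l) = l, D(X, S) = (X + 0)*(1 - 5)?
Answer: 52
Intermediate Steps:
D(X, S) = -4*X (D(X, S) = X*(-4) = -4*X)
-N(D(13, -8)) = -(-4)*13 = -1*(-52) = 52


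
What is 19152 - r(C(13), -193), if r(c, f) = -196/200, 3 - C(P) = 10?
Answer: 957649/50 ≈ 19153.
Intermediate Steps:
C(P) = -7 (C(P) = 3 - 1*10 = 3 - 10 = -7)
r(c, f) = -49/50 (r(c, f) = -196*1/200 = -49/50)
19152 - r(C(13), -193) = 19152 - 1*(-49/50) = 19152 + 49/50 = 957649/50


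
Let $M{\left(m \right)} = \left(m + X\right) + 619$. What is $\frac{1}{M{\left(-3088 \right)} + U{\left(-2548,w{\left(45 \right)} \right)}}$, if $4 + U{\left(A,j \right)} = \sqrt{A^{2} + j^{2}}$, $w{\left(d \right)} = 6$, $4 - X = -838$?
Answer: $\frac{1631}{3832179} + \frac{2 \sqrt{1623085}}{3832179} \approx 0.0010905$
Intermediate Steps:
$X = 842$ ($X = 4 - -838 = 4 + 838 = 842$)
$M{\left(m \right)} = 1461 + m$ ($M{\left(m \right)} = \left(m + 842\right) + 619 = \left(842 + m\right) + 619 = 1461 + m$)
$U{\left(A,j \right)} = -4 + \sqrt{A^{2} + j^{2}}$
$\frac{1}{M{\left(-3088 \right)} + U{\left(-2548,w{\left(45 \right)} \right)}} = \frac{1}{\left(1461 - 3088\right) - \left(4 - \sqrt{\left(-2548\right)^{2} + 6^{2}}\right)} = \frac{1}{-1627 - \left(4 - \sqrt{6492304 + 36}\right)} = \frac{1}{-1627 - \left(4 - \sqrt{6492340}\right)} = \frac{1}{-1627 - \left(4 - 2 \sqrt{1623085}\right)} = \frac{1}{-1631 + 2 \sqrt{1623085}}$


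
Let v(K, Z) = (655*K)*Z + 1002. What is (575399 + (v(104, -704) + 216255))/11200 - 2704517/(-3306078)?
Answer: -4871780947871/1157127300 ≈ -4210.2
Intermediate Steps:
v(K, Z) = 1002 + 655*K*Z (v(K, Z) = 655*K*Z + 1002 = 1002 + 655*K*Z)
(575399 + (v(104, -704) + 216255))/11200 - 2704517/(-3306078) = (575399 + ((1002 + 655*104*(-704)) + 216255))/11200 - 2704517/(-3306078) = (575399 + ((1002 - 47956480) + 216255))*(1/11200) - 2704517*(-1/3306078) = (575399 + (-47955478 + 216255))*(1/11200) + 2704517/3306078 = (575399 - 47739223)*(1/11200) + 2704517/3306078 = -47163824*1/11200 + 2704517/3306078 = -2947739/700 + 2704517/3306078 = -4871780947871/1157127300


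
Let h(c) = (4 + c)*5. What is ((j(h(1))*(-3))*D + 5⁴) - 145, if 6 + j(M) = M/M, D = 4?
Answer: 540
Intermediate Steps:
h(c) = 20 + 5*c
j(M) = -5 (j(M) = -6 + M/M = -6 + 1 = -5)
((j(h(1))*(-3))*D + 5⁴) - 145 = (-5*(-3)*4 + 5⁴) - 145 = (15*4 + 625) - 145 = (60 + 625) - 145 = 685 - 145 = 540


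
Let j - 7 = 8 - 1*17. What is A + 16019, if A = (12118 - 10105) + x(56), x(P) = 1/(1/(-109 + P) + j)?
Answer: 1929371/107 ≈ 18032.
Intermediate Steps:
j = -2 (j = 7 + (8 - 1*17) = 7 + (8 - 17) = 7 - 9 = -2)
x(P) = 1/(-2 + 1/(-109 + P)) (x(P) = 1/(1/(-109 + P) - 2) = 1/(-2 + 1/(-109 + P)))
A = 215338/107 (A = (12118 - 10105) + (-109 + 56)/(219 - 2*56) = 2013 - 53/(219 - 112) = 2013 - 53/107 = 215338/107 ≈ 2012.5)
A + 16019 = 215338/107 + 16019 = 1929371/107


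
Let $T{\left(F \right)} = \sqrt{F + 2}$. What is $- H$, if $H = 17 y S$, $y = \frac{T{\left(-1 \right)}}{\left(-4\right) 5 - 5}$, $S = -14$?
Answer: $- \frac{238}{25} \approx -9.52$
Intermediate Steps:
$T{\left(F \right)} = \sqrt{2 + F}$
$y = - \frac{1}{25}$ ($y = \frac{\sqrt{2 - 1}}{\left(-4\right) 5 - 5} = \frac{\sqrt{1}}{-20 - 5} = 1 \frac{1}{-25} = 1 \left(- \frac{1}{25}\right) = - \frac{1}{25} \approx -0.04$)
$H = \frac{238}{25}$ ($H = 17 \left(- \frac{1}{25}\right) \left(-14\right) = \left(- \frac{17}{25}\right) \left(-14\right) = \frac{238}{25} \approx 9.52$)
$- H = \left(-1\right) \frac{238}{25} = - \frac{238}{25}$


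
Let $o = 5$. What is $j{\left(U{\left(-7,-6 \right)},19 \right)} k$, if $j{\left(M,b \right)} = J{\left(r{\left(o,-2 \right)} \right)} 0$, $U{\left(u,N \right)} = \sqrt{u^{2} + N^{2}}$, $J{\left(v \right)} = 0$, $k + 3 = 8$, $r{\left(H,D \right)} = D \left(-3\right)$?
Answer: $0$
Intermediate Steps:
$r{\left(H,D \right)} = - 3 D$
$k = 5$ ($k = -3 + 8 = 5$)
$U{\left(u,N \right)} = \sqrt{N^{2} + u^{2}}$
$j{\left(M,b \right)} = 0$ ($j{\left(M,b \right)} = 0 \cdot 0 = 0$)
$j{\left(U{\left(-7,-6 \right)},19 \right)} k = 0 \cdot 5 = 0$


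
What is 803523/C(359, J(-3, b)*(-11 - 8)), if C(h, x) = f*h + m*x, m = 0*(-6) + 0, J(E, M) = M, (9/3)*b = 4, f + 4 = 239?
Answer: 803523/84365 ≈ 9.5244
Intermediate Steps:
f = 235 (f = -4 + 239 = 235)
b = 4/3 (b = (1/3)*4 = 4/3 ≈ 1.3333)
m = 0 (m = 0 + 0 = 0)
C(h, x) = 235*h (C(h, x) = 235*h + 0*x = 235*h + 0 = 235*h)
803523/C(359, J(-3, b)*(-11 - 8)) = 803523/((235*359)) = 803523/84365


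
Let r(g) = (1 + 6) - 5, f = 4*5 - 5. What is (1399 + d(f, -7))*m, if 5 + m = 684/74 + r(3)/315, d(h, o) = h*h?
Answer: 11490728/1665 ≈ 6901.3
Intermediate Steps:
f = 15 (f = 20 - 5 = 15)
d(h, o) = h²
r(g) = 2 (r(g) = 7 - 5 = 2)
m = 49529/11655 (m = -5 + (684/74 + 2/315) = -5 + (684*(1/74) + 2*(1/315)) = -5 + (342/37 + 2/315) = -5 + 107804/11655 = 49529/11655 ≈ 4.2496)
(1399 + d(f, -7))*m = (1399 + 15²)*(49529/11655) = (1399 + 225)*(49529/11655) = 1624*(49529/11655) = 11490728/1665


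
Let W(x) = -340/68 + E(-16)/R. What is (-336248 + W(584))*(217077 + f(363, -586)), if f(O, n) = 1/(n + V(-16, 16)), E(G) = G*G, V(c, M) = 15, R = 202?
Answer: -4209551435486550/57671 ≈ -7.2993e+10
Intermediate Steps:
E(G) = G²
f(O, n) = 1/(15 + n) (f(O, n) = 1/(n + 15) = 1/(15 + n))
W(x) = -377/101 (W(x) = -340/68 + (-16)²/202 = -340*1/68 + 256*(1/202) = -5 + 128/101 = -377/101)
(-336248 + W(584))*(217077 + f(363, -586)) = (-336248 - 377/101)*(217077 + 1/(15 - 586)) = -33961425*(217077 + 1/(-571))/101 = -33961425*(217077 - 1/571)/101 = -33961425/101*123950966/571 = -4209551435486550/57671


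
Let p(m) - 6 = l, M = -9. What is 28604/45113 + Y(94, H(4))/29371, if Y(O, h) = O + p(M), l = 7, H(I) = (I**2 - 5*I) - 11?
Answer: 844955175/1325013923 ≈ 0.63770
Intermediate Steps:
H(I) = -11 + I**2 - 5*I
p(m) = 13 (p(m) = 6 + 7 = 13)
Y(O, h) = 13 + O (Y(O, h) = O + 13 = 13 + O)
28604/45113 + Y(94, H(4))/29371 = 28604/45113 + (13 + 94)/29371 = 28604*(1/45113) + 107*(1/29371) = 28604/45113 + 107/29371 = 844955175/1325013923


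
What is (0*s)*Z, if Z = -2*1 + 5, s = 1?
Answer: 0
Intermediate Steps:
Z = 3 (Z = -2 + 5 = 3)
(0*s)*Z = (0*1)*3 = 0*3 = 0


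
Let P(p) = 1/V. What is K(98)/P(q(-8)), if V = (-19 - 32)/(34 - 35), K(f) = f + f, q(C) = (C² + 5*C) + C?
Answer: 9996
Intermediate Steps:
q(C) = C² + 6*C
K(f) = 2*f
V = 51 (V = -51/(-1) = -51*(-1) = 51)
P(p) = 1/51
K(98)/P(q(-8)) = (2*98)/(1/51) = 196*51 = 9996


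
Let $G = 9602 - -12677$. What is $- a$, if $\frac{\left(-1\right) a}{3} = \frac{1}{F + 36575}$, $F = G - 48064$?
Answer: $\frac{3}{10790} \approx 0.00027804$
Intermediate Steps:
$G = 22279$ ($G = 9602 + 12677 = 22279$)
$F = -25785$ ($F = 22279 - 48064 = -25785$)
$a = - \frac{3}{10790}$ ($a = - \frac{3}{-25785 + 36575} = - \frac{3}{10790} \approx -0.00027804$)
$- a = \left(-1\right) \left(- \frac{3}{10790}\right) = \frac{3}{10790}$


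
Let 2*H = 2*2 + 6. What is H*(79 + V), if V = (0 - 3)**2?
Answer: 440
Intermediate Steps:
V = 9 (V = (-3)**2 = 9)
H = 5 (H = (2*2 + 6)/2 = (4 + 6)/2 = (1/2)*10 = 5)
H*(79 + V) = 5*(79 + 9) = 5*88 = 440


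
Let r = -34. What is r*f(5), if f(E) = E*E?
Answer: -850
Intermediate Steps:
f(E) = E**2
r*f(5) = -34*5**2 = -34*25 = -850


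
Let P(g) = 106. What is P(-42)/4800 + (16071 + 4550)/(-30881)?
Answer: -47853707/74114400 ≈ -0.64567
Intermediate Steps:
P(-42)/4800 + (16071 + 4550)/(-30881) = 106/4800 + (16071 + 4550)/(-30881) = 106*(1/4800) + 20621*(-1/30881) = 53/2400 - 20621/30881 = -47853707/74114400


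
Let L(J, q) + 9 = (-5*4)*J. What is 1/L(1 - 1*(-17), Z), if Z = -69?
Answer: -1/369 ≈ -0.0027100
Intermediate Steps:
L(J, q) = -9 - 20*J (L(J, q) = -9 + (-5*4)*J = -9 - 20*J)
1/L(1 - 1*(-17), Z) = 1/(-9 - 20*(1 - 1*(-17))) = 1/(-9 - 20*(1 + 17)) = 1/(-9 - 20*18) = 1/(-9 - 360) = 1/(-369) = -1/369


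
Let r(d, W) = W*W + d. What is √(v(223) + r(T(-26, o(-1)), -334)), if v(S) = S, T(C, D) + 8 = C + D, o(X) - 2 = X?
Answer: √111746 ≈ 334.28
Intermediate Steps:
o(X) = 2 + X
T(C, D) = -8 + C + D (T(C, D) = -8 + (C + D) = -8 + C + D)
r(d, W) = d + W² (r(d, W) = W² + d = d + W²)
√(v(223) + r(T(-26, o(-1)), -334)) = √(223 + ((-8 - 26 + (2 - 1)) + (-334)²)) = √(223 + ((-8 - 26 + 1) + 111556)) = √(223 + (-33 + 111556)) = √(223 + 111523) = √111746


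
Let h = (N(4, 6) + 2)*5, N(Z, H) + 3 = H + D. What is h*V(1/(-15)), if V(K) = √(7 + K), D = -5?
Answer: 0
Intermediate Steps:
N(Z, H) = -8 + H (N(Z, H) = -3 + (H - 5) = -3 + (-5 + H) = -8 + H)
h = 0 (h = ((-8 + 6) + 2)*5 = (-2 + 2)*5 = 0*5 = 0)
h*V(1/(-15)) = 0*√(7 + 1/(-15)) = 0*√(7 - 1/15) = 0*√(104/15) = 0*(2*√390/15) = 0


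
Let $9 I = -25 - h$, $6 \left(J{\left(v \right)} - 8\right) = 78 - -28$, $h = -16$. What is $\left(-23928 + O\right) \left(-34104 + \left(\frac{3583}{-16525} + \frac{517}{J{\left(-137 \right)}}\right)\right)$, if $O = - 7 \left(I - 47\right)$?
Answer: $\frac{93015594639552}{115675} \approx 8.0411 \cdot 10^{8}$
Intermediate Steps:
$J{\left(v \right)} = \frac{77}{3}$ ($J{\left(v \right)} = 8 + \frac{78 - -28}{6} = 8 + \frac{78 + 28}{6} = 8 + \frac{1}{6} \cdot 106 = 8 + \frac{53}{3} = \frac{77}{3}$)
$I = -1$ ($I = \frac{-25 - -16}{9} = \frac{-25 + 16}{9} = \frac{1}{9} \left(-9\right) = -1$)
$O = 336$ ($O = - 7 \left(-1 - 47\right) = \left(-7\right) \left(-48\right) = 336$)
$\left(-23928 + O\right) \left(-34104 + \left(\frac{3583}{-16525} + \frac{517}{J{\left(-137 \right)}}\right)\right) = \left(-23928 + 336\right) \left(-34104 + \left(\frac{3583}{-16525} + \frac{517}{\frac{77}{3}}\right)\right) = - 23592 \left(-34104 + \left(3583 \left(- \frac{1}{16525}\right) + 517 \cdot \frac{3}{77}\right)\right) = - 23592 \left(-34104 + \left(- \frac{3583}{16525} + \frac{141}{7}\right)\right) = - 23592 \left(-34104 + \frac{2304944}{115675}\right) = \left(-23592\right) \left(- \frac{3942675256}{115675}\right) = \frac{93015594639552}{115675}$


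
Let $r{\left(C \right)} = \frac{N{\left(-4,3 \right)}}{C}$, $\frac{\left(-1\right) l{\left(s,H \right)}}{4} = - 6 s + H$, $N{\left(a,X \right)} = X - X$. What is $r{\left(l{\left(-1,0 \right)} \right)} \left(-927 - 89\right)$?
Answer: $0$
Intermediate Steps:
$N{\left(a,X \right)} = 0$
$l{\left(s,H \right)} = - 4 H + 24 s$ ($l{\left(s,H \right)} = - 4 \left(- 6 s + H\right) = - 4 \left(H - 6 s\right) = - 4 H + 24 s$)
$r{\left(C \right)} = 0$ ($r{\left(C \right)} = \frac{0}{C} = 0$)
$r{\left(l{\left(-1,0 \right)} \right)} \left(-927 - 89\right) = 0 \left(-927 - 89\right) = 0 \left(-1016\right) = 0$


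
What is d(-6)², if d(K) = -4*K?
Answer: 576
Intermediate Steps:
d(-6)² = (-4*(-6))² = 24² = 576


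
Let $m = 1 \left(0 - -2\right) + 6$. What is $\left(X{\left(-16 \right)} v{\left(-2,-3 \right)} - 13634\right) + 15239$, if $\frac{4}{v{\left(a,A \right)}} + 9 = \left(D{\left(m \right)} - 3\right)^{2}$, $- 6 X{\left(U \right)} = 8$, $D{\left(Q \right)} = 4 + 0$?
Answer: $\frac{4817}{3} \approx 1605.7$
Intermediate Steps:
$m = 8$ ($m = 1 \left(0 + 2\right) + 6 = 1 \cdot 2 + 6 = 2 + 6 = 8$)
$D{\left(Q \right)} = 4$
$X{\left(U \right)} = - \frac{4}{3}$ ($X{\left(U \right)} = \left(- \frac{1}{6}\right) 8 = - \frac{4}{3}$)
$v{\left(a,A \right)} = - \frac{1}{2}$ ($v{\left(a,A \right)} = \frac{4}{-9 + \left(4 - 3\right)^{2}} = \frac{4}{-9 + 1^{2}} = \frac{4}{-9 + 1} = \frac{4}{-8} = 4 \left(- \frac{1}{8}\right) = - \frac{1}{2}$)
$\left(X{\left(-16 \right)} v{\left(-2,-3 \right)} - 13634\right) + 15239 = \left(\left(- \frac{4}{3}\right) \left(- \frac{1}{2}\right) - 13634\right) + 15239 = \left(\frac{2}{3} - 13634\right) + 15239 = - \frac{40900}{3} + 15239 = \frac{4817}{3}$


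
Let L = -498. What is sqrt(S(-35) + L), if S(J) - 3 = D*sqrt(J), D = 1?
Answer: sqrt(-495 + I*sqrt(35)) ≈ 0.133 + 22.249*I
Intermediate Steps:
S(J) = 3 + sqrt(J) (S(J) = 3 + 1*sqrt(J) = 3 + sqrt(J))
sqrt(S(-35) + L) = sqrt((3 + sqrt(-35)) - 498) = sqrt((3 + I*sqrt(35)) - 498) = sqrt(-495 + I*sqrt(35))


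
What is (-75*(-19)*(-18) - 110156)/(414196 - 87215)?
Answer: -135806/326981 ≈ -0.41533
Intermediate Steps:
(-75*(-19)*(-18) - 110156)/(414196 - 87215) = (1425*(-18) - 110156)/326981 = (-25650 - 110156)*(1/326981) = -135806*1/326981 = -135806/326981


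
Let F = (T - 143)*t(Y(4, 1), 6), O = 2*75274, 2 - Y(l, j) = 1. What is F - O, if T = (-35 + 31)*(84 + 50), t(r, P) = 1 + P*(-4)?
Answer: -134931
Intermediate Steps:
Y(l, j) = 1 (Y(l, j) = 2 - 1*1 = 2 - 1 = 1)
t(r, P) = 1 - 4*P
O = 150548
T = -536 (T = -4*134 = -536)
F = 15617 (F = (-536 - 143)*(1 - 4*6) = -679*(1 - 24) = -679*(-23) = 15617)
F - O = 15617 - 1*150548 = 15617 - 150548 = -134931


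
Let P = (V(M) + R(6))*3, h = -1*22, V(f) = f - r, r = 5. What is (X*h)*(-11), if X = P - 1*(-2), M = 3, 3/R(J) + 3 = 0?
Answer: -1694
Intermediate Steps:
R(J) = -1 (R(J) = 3/(-3 + 0) = 3/(-3) = 3*(-⅓) = -1)
V(f) = -5 + f (V(f) = f - 1*5 = f - 5 = -5 + f)
h = -22
P = -9 (P = ((-5 + 3) - 1)*3 = (-2 - 1)*3 = -3*3 = -9)
X = -7 (X = -9 - 1*(-2) = -9 + 2 = -7)
(X*h)*(-11) = -7*(-22)*(-11) = 154*(-11) = -1694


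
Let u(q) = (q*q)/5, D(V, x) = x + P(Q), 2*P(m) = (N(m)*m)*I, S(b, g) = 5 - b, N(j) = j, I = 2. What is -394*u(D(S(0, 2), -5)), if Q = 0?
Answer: -1970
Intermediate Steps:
P(m) = m² (P(m) = ((m*m)*2)/2 = (m²*2)/2 = (2*m²)/2 = m²)
D(V, x) = x (D(V, x) = x + 0² = x + 0 = x)
u(q) = q²/5 (u(q) = q²*(⅕) = q²/5)
-394*u(D(S(0, 2), -5)) = -394*(-5)²/5 = -394*25/5 = -394*5 = -1970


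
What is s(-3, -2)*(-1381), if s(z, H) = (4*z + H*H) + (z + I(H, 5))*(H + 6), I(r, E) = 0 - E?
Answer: 55240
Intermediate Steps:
I(r, E) = -E
s(z, H) = H² + 4*z + (-5 + z)*(6 + H) (s(z, H) = (4*z + H*H) + (z - 1*5)*(H + 6) = (4*z + H²) + (z - 5)*(6 + H) = (H² + 4*z) + (-5 + z)*(6 + H) = H² + 4*z + (-5 + z)*(6 + H))
s(-3, -2)*(-1381) = (-30 + (-2)² - 5*(-2) + 10*(-3) - 2*(-3))*(-1381) = (-30 + 4 + 10 - 30 + 6)*(-1381) = -40*(-1381) = 55240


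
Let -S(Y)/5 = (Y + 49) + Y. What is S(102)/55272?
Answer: -1265/55272 ≈ -0.022887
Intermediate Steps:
S(Y) = -245 - 10*Y (S(Y) = -5*((Y + 49) + Y) = -5*((49 + Y) + Y) = -5*(49 + 2*Y) = -245 - 10*Y)
S(102)/55272 = (-245 - 10*102)/55272 = (-245 - 1020)*(1/55272) = -1265*1/55272 = -1265/55272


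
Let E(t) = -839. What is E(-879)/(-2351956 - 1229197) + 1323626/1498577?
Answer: 4741364526881/5366633519281 ≈ 0.88349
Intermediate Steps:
E(-879)/(-2351956 - 1229197) + 1323626/1498577 = -839/(-2351956 - 1229197) + 1323626/1498577 = -839/(-3581153) + 1323626*(1/1498577) = -839*(-1/3581153) + 1323626/1498577 = 839/3581153 + 1323626/1498577 = 4741364526881/5366633519281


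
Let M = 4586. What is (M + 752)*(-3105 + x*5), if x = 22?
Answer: -15987310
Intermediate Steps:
(M + 752)*(-3105 + x*5) = (4586 + 752)*(-3105 + 22*5) = 5338*(-3105 + 110) = 5338*(-2995) = -15987310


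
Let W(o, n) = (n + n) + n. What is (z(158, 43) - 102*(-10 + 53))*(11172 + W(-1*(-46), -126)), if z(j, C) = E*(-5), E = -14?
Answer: -46586904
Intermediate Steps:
z(j, C) = 70 (z(j, C) = -14*(-5) = 70)
W(o, n) = 3*n (W(o, n) = 2*n + n = 3*n)
(z(158, 43) - 102*(-10 + 53))*(11172 + W(-1*(-46), -126)) = (70 - 102*(-10 + 53))*(11172 + 3*(-126)) = (70 - 102*43)*(11172 - 378) = (70 - 4386)*10794 = -4316*10794 = -46586904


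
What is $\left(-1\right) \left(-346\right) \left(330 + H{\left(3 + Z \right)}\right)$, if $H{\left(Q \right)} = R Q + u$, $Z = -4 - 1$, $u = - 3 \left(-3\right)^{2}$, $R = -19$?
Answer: $117986$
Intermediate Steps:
$u = -27$ ($u = \left(-3\right) 9 = -27$)
$Z = -5$
$H{\left(Q \right)} = -27 - 19 Q$ ($H{\left(Q \right)} = - 19 Q - 27 = -27 - 19 Q$)
$\left(-1\right) \left(-346\right) \left(330 + H{\left(3 + Z \right)}\right) = \left(-1\right) \left(-346\right) \left(330 - \left(27 + 19 \left(3 - 5\right)\right)\right) = 346 \left(330 - -11\right) = 346 \left(330 + \left(-27 + 38\right)\right) = 346 \left(330 + 11\right) = 346 \cdot 341 = 117986$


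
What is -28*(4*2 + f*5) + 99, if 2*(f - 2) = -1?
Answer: -335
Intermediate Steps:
f = 3/2 (f = 2 + (½)*(-1) = 2 - ½ = 3/2 ≈ 1.5000)
-28*(4*2 + f*5) + 99 = -28*(4*2 + (3/2)*5) + 99 = -28*(8 + 15/2) + 99 = -28*31/2 + 99 = -434 + 99 = -335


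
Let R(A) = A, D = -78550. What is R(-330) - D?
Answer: 78220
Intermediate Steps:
R(-330) - D = -330 - 1*(-78550) = -330 + 78550 = 78220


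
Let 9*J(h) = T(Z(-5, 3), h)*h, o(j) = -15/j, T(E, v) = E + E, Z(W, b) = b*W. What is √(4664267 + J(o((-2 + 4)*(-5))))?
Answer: √4664262 ≈ 2159.7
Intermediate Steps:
Z(W, b) = W*b
T(E, v) = 2*E
J(h) = -10*h/3 (J(h) = ((2*(-5*3))*h)/9 = ((2*(-15))*h)/9 = (-30*h)/9 = -10*h/3)
√(4664267 + J(o((-2 + 4)*(-5)))) = √(4664267 - (-50)/((-2 + 4)*(-5))) = √(4664267 - (-50)/(2*(-5))) = √(4664267 - (-50)/(-10)) = √(4664267 - (-50)*(-1)/10) = √(4664267 - 10/3*3/2) = √(4664267 - 5) = √4664262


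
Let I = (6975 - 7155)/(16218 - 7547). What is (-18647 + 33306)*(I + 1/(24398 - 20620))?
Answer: -9841598171/32759038 ≈ -300.42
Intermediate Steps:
I = -180/8671 ≈ -0.020759
(-18647 + 33306)*(I + 1/(24398 - 20620)) = (-18647 + 33306)*(-180/8671 + 1/(24398 - 20620)) = 14659*(-180/8671 + 1/3778) = 14659*(-671369/32759038) = -9841598171/32759038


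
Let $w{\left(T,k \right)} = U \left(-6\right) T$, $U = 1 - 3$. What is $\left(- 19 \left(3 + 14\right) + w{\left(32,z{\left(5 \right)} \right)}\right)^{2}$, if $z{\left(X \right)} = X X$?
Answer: $3721$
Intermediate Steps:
$z{\left(X \right)} = X^{2}$
$U = -2$ ($U = 1 - 3 = -2$)
$w{\left(T,k \right)} = 12 T$ ($w{\left(T,k \right)} = \left(-2\right) \left(-6\right) T = 12 T$)
$\left(- 19 \left(3 + 14\right) + w{\left(32,z{\left(5 \right)} \right)}\right)^{2} = \left(- 19 \left(3 + 14\right) + 12 \cdot 32\right)^{2} = \left(\left(-19\right) 17 + 384\right)^{2} = \left(-323 + 384\right)^{2} = 61^{2} = 3721$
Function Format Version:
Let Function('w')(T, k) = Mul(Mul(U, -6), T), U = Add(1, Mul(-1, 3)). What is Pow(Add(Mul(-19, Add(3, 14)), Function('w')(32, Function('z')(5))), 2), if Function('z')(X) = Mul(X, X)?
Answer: 3721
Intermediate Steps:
Function('z')(X) = Pow(X, 2)
U = -2 (U = Add(1, -3) = -2)
Function('w')(T, k) = Mul(12, T) (Function('w')(T, k) = Mul(Mul(-2, -6), T) = Mul(12, T))
Pow(Add(Mul(-19, Add(3, 14)), Function('w')(32, Function('z')(5))), 2) = Pow(Add(Mul(-19, Add(3, 14)), Mul(12, 32)), 2) = Pow(Add(Mul(-19, 17), 384), 2) = Pow(Add(-323, 384), 2) = Pow(61, 2) = 3721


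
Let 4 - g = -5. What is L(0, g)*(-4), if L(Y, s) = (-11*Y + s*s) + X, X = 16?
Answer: -388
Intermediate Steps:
g = 9 (g = 4 - 1*(-5) = 4 + 5 = 9)
L(Y, s) = 16 + s² - 11*Y (L(Y, s) = (-11*Y + s*s) + 16 = (-11*Y + s²) + 16 = (s² - 11*Y) + 16 = 16 + s² - 11*Y)
L(0, g)*(-4) = (16 + 9² - 11*0)*(-4) = (16 + 81 + 0)*(-4) = 97*(-4) = -388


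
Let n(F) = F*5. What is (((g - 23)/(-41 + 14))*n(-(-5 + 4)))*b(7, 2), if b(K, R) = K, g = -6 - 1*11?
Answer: 1400/27 ≈ 51.852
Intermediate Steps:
g = -17 (g = -6 - 11 = -17)
n(F) = 5*F
(((g - 23)/(-41 + 14))*n(-(-5 + 4)))*b(7, 2) = (((-17 - 23)/(-41 + 14))*(5*(-(-5 + 4))))*7 = ((-40/(-27))*(5*(-1*(-1))))*7 = ((-40*(-1/27))*(5*1))*7 = ((40/27)*5)*7 = (200/27)*7 = 1400/27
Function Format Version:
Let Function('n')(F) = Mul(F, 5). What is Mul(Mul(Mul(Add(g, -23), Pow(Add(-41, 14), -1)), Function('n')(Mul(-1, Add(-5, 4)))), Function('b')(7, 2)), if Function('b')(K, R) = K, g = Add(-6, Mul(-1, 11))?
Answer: Rational(1400, 27) ≈ 51.852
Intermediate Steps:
g = -17 (g = Add(-6, -11) = -17)
Function('n')(F) = Mul(5, F)
Mul(Mul(Mul(Add(g, -23), Pow(Add(-41, 14), -1)), Function('n')(Mul(-1, Add(-5, 4)))), Function('b')(7, 2)) = Mul(Mul(Mul(Add(-17, -23), Pow(Add(-41, 14), -1)), Mul(5, Mul(-1, Add(-5, 4)))), 7) = Mul(Mul(Mul(-40, Pow(-27, -1)), Mul(5, Mul(-1, -1))), 7) = Mul(Mul(Mul(-40, Rational(-1, 27)), Mul(5, 1)), 7) = Mul(Mul(Rational(40, 27), 5), 7) = Mul(Rational(200, 27), 7) = Rational(1400, 27)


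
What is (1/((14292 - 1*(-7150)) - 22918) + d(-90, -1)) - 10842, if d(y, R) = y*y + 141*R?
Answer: -4255309/1476 ≈ -2883.0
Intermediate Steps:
d(y, R) = y**2 + 141*R
(1/((14292 - 1*(-7150)) - 22918) + d(-90, -1)) - 10842 = (1/((14292 - 1*(-7150)) - 22918) + ((-90)**2 + 141*(-1))) - 10842 = (1/((14292 + 7150) - 22918) + (8100 - 141)) - 10842 = (1/(21442 - 22918) + 7959) - 10842 = (1/(-1476) + 7959) - 10842 = (-1/1476 + 7959) - 10842 = 11747483/1476 - 10842 = -4255309/1476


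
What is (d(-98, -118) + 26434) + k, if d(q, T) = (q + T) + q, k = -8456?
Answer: 17664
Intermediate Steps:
d(q, T) = T + 2*q (d(q, T) = (T + q) + q = T + 2*q)
(d(-98, -118) + 26434) + k = ((-118 + 2*(-98)) + 26434) - 8456 = ((-118 - 196) + 26434) - 8456 = (-314 + 26434) - 8456 = 26120 - 8456 = 17664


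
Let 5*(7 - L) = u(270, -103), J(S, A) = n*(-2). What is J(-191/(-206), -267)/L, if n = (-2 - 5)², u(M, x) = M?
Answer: 98/47 ≈ 2.0851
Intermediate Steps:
n = 49 (n = (-7)² = 49)
J(S, A) = -98 (J(S, A) = 49*(-2) = -98)
L = -47 (L = 7 - ⅕*270 = 7 - 54 = -47)
J(-191/(-206), -267)/L = -98/(-47) = -98*(-1/47) = 98/47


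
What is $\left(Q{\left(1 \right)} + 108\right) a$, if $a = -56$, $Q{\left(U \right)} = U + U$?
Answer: $-6160$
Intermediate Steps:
$Q{\left(U \right)} = 2 U$
$\left(Q{\left(1 \right)} + 108\right) a = \left(2 \cdot 1 + 108\right) \left(-56\right) = \left(2 + 108\right) \left(-56\right) = 110 \left(-56\right) = -6160$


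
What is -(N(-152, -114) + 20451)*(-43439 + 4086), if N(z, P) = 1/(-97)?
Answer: 78066356338/97 ≈ 8.0481e+8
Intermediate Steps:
N(z, P) = -1/97
-(N(-152, -114) + 20451)*(-43439 + 4086) = -(-1/97 + 20451)*(-43439 + 4086) = -1983746*(-39353)/97 = -1*(-78066356338/97) = 78066356338/97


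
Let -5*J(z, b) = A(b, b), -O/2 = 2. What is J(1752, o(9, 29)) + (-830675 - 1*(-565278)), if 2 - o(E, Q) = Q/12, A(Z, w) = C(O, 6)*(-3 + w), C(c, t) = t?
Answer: -2653929/10 ≈ -2.6539e+5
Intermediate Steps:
O = -4 (O = -2*2 = -4)
A(Z, w) = -18 + 6*w (A(Z, w) = 6*(-3 + w) = -18 + 6*w)
o(E, Q) = 2 - Q/12
J(z, b) = 18/5 - 6*b/5 (J(z, b) = -(-18 + 6*b)/5 = 18/5 - 6*b/5)
J(1752, o(9, 29)) + (-830675 - 1*(-565278)) = (18/5 - 6*(2 - 1/12*29)/5) + (-830675 - 1*(-565278)) = (18/5 - 6*(2 - 29/12)/5) + (-830675 + 565278) = (18/5 - 6/5*(-5/12)) - 265397 = (18/5 + 1/2) - 265397 = 41/10 - 265397 = -2653929/10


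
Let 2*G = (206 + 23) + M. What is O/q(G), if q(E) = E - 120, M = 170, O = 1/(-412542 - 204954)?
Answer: -1/49090932 ≈ -2.0370e-8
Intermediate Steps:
O = -1/617496 (O = 1/(-617496) = -1/617496 ≈ -1.6194e-6)
G = 399/2 (G = ((206 + 23) + 170)/2 = (229 + 170)/2 = (½)*399 = 399/2 ≈ 199.50)
q(E) = -120 + E
O/q(G) = -1/(617496*(-120 + 399/2)) = -1/(617496*159/2) = -1/617496*2/159 = -1/49090932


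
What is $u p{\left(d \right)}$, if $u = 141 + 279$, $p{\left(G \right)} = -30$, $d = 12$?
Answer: $-12600$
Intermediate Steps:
$u = 420$
$u p{\left(d \right)} = 420 \left(-30\right) = -12600$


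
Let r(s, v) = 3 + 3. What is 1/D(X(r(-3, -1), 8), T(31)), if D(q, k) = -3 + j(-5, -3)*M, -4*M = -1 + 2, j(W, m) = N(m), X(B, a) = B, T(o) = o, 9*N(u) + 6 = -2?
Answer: -9/25 ≈ -0.36000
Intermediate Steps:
N(u) = -8/9 (N(u) = -⅔ + (⅑)*(-2) = -⅔ - 2/9 = -8/9)
r(s, v) = 6
j(W, m) = -8/9
M = -¼ (M = -(-1 + 2)/4 = -¼*1 = -¼ ≈ -0.25000)
D(q, k) = -25/9 (D(q, k) = -3 - 8/9*(-¼) = -3 + 2/9 = -25/9)
1/D(X(r(-3, -1), 8), T(31)) = 1/(-25/9) = -9/25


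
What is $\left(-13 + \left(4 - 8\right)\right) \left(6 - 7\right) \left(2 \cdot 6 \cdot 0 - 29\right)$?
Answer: $-493$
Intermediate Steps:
$\left(-13 + \left(4 - 8\right)\right) \left(6 - 7\right) \left(2 \cdot 6 \cdot 0 - 29\right) = \left(-13 + \left(4 - 8\right)\right) \left(-1\right) \left(12 \cdot 0 - 29\right) = \left(-13 - 4\right) \left(-1\right) \left(0 - 29\right) = \left(-17\right) \left(-1\right) \left(-29\right) = 17 \left(-29\right) = -493$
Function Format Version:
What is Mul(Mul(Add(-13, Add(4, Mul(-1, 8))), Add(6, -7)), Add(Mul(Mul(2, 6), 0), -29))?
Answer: -493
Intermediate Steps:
Mul(Mul(Add(-13, Add(4, Mul(-1, 8))), Add(6, -7)), Add(Mul(Mul(2, 6), 0), -29)) = Mul(Mul(Add(-13, Add(4, -8)), -1), Add(Mul(12, 0), -29)) = Mul(Mul(Add(-13, -4), -1), Add(0, -29)) = Mul(Mul(-17, -1), -29) = Mul(17, -29) = -493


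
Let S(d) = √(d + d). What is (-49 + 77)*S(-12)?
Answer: 56*I*√6 ≈ 137.17*I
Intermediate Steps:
S(d) = √2*√d (S(d) = √(2*d) = √2*√d)
(-49 + 77)*S(-12) = (-49 + 77)*(√2*√(-12)) = 28*(√2*(2*I*√3)) = 28*(2*I*√6) = 56*I*√6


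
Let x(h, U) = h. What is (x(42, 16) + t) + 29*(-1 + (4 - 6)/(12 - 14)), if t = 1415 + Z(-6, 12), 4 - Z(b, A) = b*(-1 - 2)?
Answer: 1443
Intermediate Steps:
Z(b, A) = 4 + 3*b (Z(b, A) = 4 - b*(-1 - 2) = 4 - b*(-3) = 4 - (-3)*b = 4 + 3*b)
t = 1401 (t = 1415 + (4 + 3*(-6)) = 1415 + (4 - 18) = 1415 - 14 = 1401)
(x(42, 16) + t) + 29*(-1 + (4 - 6)/(12 - 14)) = (42 + 1401) + 29*(-1 + (4 - 6)/(12 - 14)) = 1443 + 29*(-1 - 2/(-2)) = 1443 + 29*(-1 - 2*(-½)) = 1443 + 29*(-1 + 1) = 1443 + 29*0 = 1443 + 0 = 1443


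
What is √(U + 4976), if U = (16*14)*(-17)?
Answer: 4*√73 ≈ 34.176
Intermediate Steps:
U = -3808 (U = 224*(-17) = -3808)
√(U + 4976) = √(-3808 + 4976) = √1168 = 4*√73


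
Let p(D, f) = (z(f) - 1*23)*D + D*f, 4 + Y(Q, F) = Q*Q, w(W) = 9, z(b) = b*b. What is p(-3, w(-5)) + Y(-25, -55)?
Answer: 420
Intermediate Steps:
z(b) = b**2
Y(Q, F) = -4 + Q**2 (Y(Q, F) = -4 + Q*Q = -4 + Q**2)
p(D, f) = D*f + D*(-23 + f**2) (p(D, f) = (f**2 - 1*23)*D + D*f = (f**2 - 23)*D + D*f = (-23 + f**2)*D + D*f = D*(-23 + f**2) + D*f = D*f + D*(-23 + f**2))
p(-3, w(-5)) + Y(-25, -55) = -3*(-23 + 9 + 9**2) + (-4 + (-25)**2) = -3*(-23 + 9 + 81) + (-4 + 625) = -3*67 + 621 = -201 + 621 = 420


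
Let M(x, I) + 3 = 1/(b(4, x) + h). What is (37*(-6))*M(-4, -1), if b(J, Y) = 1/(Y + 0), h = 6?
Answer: 14430/23 ≈ 627.39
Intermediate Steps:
b(J, Y) = 1/Y
M(x, I) = -3 + 1/(6 + 1/x) (M(x, I) = -3 + 1/(1/x + 6) = -3 + 1/(6 + 1/x))
(37*(-6))*M(-4, -1) = (37*(-6))*((-3 - 17*(-4))/(1 + 6*(-4))) = -222*(-3 + 68)/(1 - 24) = -222*65/(-23) = -(-222)*65/23 = -222*(-65/23) = 14430/23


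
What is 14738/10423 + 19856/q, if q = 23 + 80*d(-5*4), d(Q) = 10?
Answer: 219088462/8578129 ≈ 25.540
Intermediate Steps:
q = 823 (q = 23 + 80*10 = 23 + 800 = 823)
14738/10423 + 19856/q = 14738/10423 + 19856/823 = 219088462/8578129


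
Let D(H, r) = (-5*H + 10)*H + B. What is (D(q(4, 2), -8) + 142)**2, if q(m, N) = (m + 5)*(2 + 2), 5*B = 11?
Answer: 892754641/25 ≈ 3.5710e+7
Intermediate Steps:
B = 11/5 (B = (1/5)*11 = 11/5 ≈ 2.2000)
q(m, N) = 20 + 4*m (q(m, N) = (5 + m)*4 = 20 + 4*m)
D(H, r) = 11/5 + H*(10 - 5*H) (D(H, r) = (-5*H + 10)*H + 11/5 = (10 - 5*H)*H + 11/5 = H*(10 - 5*H) + 11/5 = 11/5 + H*(10 - 5*H))
(D(q(4, 2), -8) + 142)**2 = ((11/5 - 5*(20 + 4*4)**2 + 10*(20 + 4*4)) + 142)**2 = ((11/5 - 5*(20 + 16)**2 + 10*(20 + 16)) + 142)**2 = ((11/5 - 5*36**2 + 10*36) + 142)**2 = ((11/5 - 5*1296 + 360) + 142)**2 = ((11/5 - 6480 + 360) + 142)**2 = (-30589/5 + 142)**2 = (-29879/5)**2 = 892754641/25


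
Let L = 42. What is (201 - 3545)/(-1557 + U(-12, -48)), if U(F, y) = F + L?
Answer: 3344/1527 ≈ 2.1899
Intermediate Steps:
U(F, y) = 42 + F (U(F, y) = F + 42 = 42 + F)
(201 - 3545)/(-1557 + U(-12, -48)) = (201 - 3545)/(-1557 + (42 - 12)) = -3344/(-1557 + 30) = -3344/(-1527) = -3344*(-1/1527) = 3344/1527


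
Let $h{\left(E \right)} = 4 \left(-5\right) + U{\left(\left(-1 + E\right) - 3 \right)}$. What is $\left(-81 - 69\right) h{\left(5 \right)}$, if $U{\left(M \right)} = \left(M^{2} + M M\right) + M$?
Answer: $2550$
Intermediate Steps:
$U{\left(M \right)} = M + 2 M^{2}$ ($U{\left(M \right)} = \left(M^{2} + M^{2}\right) + M = 2 M^{2} + M = M + 2 M^{2}$)
$h{\left(E \right)} = -20 + \left(-7 + 2 E\right) \left(-4 + E\right)$ ($h{\left(E \right)} = 4 \left(-5\right) + \left(\left(-1 + E\right) - 3\right) \left(1 + 2 \left(\left(-1 + E\right) - 3\right)\right) = -20 + \left(-4 + E\right) \left(1 + 2 \left(-4 + E\right)\right) = -20 + \left(-4 + E\right) \left(1 + \left(-8 + 2 E\right)\right) = -20 + \left(-4 + E\right) \left(-7 + 2 E\right) = -20 + \left(-7 + 2 E\right) \left(-4 + E\right)$)
$\left(-81 - 69\right) h{\left(5 \right)} = \left(-81 - 69\right) \left(-20 + \left(-7 + 2 \cdot 5\right) \left(-4 + 5\right)\right) = - 150 \left(-20 + \left(-7 + 10\right) 1\right) = - 150 \left(-20 + 3 \cdot 1\right) = - 150 \left(-20 + 3\right) = \left(-150\right) \left(-17\right) = 2550$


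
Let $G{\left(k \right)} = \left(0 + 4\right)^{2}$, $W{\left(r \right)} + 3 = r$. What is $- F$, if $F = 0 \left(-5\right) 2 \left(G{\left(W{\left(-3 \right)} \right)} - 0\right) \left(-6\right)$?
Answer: $0$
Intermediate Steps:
$W{\left(r \right)} = -3 + r$
$G{\left(k \right)} = 16$ ($G{\left(k \right)} = 4^{2} = 16$)
$F = 0$ ($F = 0 \left(-5\right) 2 \left(16 - 0\right) \left(-6\right) = 0 \cdot 2 \left(16 + 0\right) \left(-6\right) = 0 \cdot 16 \left(-6\right) = 0 \left(-6\right) = 0$)
$- F = \left(-1\right) 0 = 0$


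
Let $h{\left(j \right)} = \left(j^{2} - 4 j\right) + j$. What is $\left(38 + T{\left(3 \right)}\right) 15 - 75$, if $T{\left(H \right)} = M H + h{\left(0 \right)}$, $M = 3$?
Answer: $630$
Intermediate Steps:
$h{\left(j \right)} = j^{2} - 3 j$
$T{\left(H \right)} = 3 H$ ($T{\left(H \right)} = 3 H + 0 \left(-3 + 0\right) = 3 H + 0 \left(-3\right) = 3 H + 0 = 3 H$)
$\left(38 + T{\left(3 \right)}\right) 15 - 75 = \left(38 + 3 \cdot 3\right) 15 - 75 = \left(38 + 9\right) 15 - 75 = 47 \cdot 15 - 75 = 705 - 75 = 630$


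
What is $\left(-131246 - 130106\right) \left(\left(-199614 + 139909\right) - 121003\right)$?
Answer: $47228397216$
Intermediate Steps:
$\left(-131246 - 130106\right) \left(\left(-199614 + 139909\right) - 121003\right) = - 261352 \left(-59705 - 121003\right) = \left(-261352\right) \left(-180708\right) = 47228397216$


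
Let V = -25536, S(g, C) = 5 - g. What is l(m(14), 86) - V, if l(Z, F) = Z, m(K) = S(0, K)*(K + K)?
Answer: 25676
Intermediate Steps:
m(K) = 10*K (m(K) = (5 - 1*0)*(K + K) = (5 + 0)*(2*K) = 5*(2*K) = 10*K)
l(m(14), 86) - V = 10*14 - 1*(-25536) = 140 + 25536 = 25676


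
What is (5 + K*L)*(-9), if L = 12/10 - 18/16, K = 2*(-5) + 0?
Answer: -153/4 ≈ -38.250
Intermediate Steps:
K = -10 (K = -10 + 0 = -10)
L = 3/40 (L = 12*(1/10) - 18*1/16 = 6/5 - 9/8 = 3/40 ≈ 0.075000)
(5 + K*L)*(-9) = (5 - 10*3/40)*(-9) = (5 - 3/4)*(-9) = (17/4)*(-9) = -153/4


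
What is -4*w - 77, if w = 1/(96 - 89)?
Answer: -543/7 ≈ -77.571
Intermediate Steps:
w = 1/7 ≈ 0.14286
-4*w - 77 = -4*1/7 - 77 = -4/7 - 77 = -543/7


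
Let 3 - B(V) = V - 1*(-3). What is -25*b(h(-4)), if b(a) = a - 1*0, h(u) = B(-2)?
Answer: -50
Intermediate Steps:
B(V) = -V (B(V) = 3 - (V - 1*(-3)) = 3 - (V + 3) = 3 - (3 + V) = 3 + (-3 - V) = -V)
h(u) = 2 (h(u) = -1*(-2) = 2)
b(a) = a (b(a) = a + 0 = a)
-25*b(h(-4)) = -25*2 = -50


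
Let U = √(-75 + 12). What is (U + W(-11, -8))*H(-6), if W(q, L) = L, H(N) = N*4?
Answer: 192 - 72*I*√7 ≈ 192.0 - 190.49*I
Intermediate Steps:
H(N) = 4*N
U = 3*I*√7 (U = √(-63) = 3*I*√7 ≈ 7.9373*I)
(U + W(-11, -8))*H(-6) = (3*I*√7 - 8)*(4*(-6)) = (-8 + 3*I*√7)*(-24) = 192 - 72*I*√7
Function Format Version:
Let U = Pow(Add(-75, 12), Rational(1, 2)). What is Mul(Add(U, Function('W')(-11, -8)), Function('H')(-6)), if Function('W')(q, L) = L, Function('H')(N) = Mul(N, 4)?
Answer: Add(192, Mul(-72, I, Pow(7, Rational(1, 2)))) ≈ Add(192.00, Mul(-190.49, I))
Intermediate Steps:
Function('H')(N) = Mul(4, N)
U = Mul(3, I, Pow(7, Rational(1, 2))) (U = Pow(-63, Rational(1, 2)) = Mul(3, I, Pow(7, Rational(1, 2))) ≈ Mul(7.9373, I))
Mul(Add(U, Function('W')(-11, -8)), Function('H')(-6)) = Mul(Add(Mul(3, I, Pow(7, Rational(1, 2))), -8), Mul(4, -6)) = Mul(Add(-8, Mul(3, I, Pow(7, Rational(1, 2)))), -24) = Add(192, Mul(-72, I, Pow(7, Rational(1, 2))))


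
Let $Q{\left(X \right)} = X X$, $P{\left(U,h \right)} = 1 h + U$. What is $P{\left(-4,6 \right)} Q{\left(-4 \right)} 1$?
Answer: $32$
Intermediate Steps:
$P{\left(U,h \right)} = U + h$ ($P{\left(U,h \right)} = h + U = U + h$)
$Q{\left(X \right)} = X^{2}$
$P{\left(-4,6 \right)} Q{\left(-4 \right)} 1 = \left(-4 + 6\right) \left(-4\right)^{2} \cdot 1 = 2 \cdot 16 \cdot 1 = 32 \cdot 1 = 32$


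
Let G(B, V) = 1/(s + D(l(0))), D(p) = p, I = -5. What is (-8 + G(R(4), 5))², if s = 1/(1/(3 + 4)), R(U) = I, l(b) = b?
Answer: 3025/49 ≈ 61.735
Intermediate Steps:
R(U) = -5
s = 7 (s = 1/(1/7) = 1/(⅐) = 7)
G(B, V) = ⅐ (G(B, V) = 1/(7 + 0) = 1/7 = ⅐)
(-8 + G(R(4), 5))² = (-8 + ⅐)² = (-55/7)² = 3025/49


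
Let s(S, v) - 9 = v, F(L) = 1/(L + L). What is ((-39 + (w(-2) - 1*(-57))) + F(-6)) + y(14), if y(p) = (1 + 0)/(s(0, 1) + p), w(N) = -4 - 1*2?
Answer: 287/24 ≈ 11.958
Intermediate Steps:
F(L) = 1/(2*L)
w(N) = -6 (w(N) = -4 - 2 = -6)
s(S, v) = 9 + v
y(p) = 1/(10 + p) (y(p) = (1 + 0)/((9 + 1) + p) = 1/(10 + p))
((-39 + (w(-2) - 1*(-57))) + F(-6)) + y(14) = ((-39 + (-6 - 1*(-57))) + (½)/(-6)) + 1/(10 + 14) = ((-39 + (-6 + 57)) + (½)*(-⅙)) + 1/24 = ((-39 + 51) - 1/12) + 1/24 = (12 - 1/12) + 1/24 = 143/12 + 1/24 = 287/24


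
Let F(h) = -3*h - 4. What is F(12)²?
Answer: 1600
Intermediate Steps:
F(h) = -4 - 3*h
F(12)² = (-4 - 3*12)² = (-4 - 36)² = (-40)² = 1600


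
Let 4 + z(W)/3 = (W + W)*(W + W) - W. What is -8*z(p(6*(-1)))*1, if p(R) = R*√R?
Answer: 20832 - 144*I*√6 ≈ 20832.0 - 352.73*I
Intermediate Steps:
p(R) = R^(3/2)
z(W) = -12 - 3*W + 12*W² (z(W) = -12 + 3*((W + W)*(W + W) - W) = -12 + 3*((2*W)*(2*W) - W) = -12 + 3*(4*W² - W) = -12 + 3*(-W + 4*W²) = -12 + (-3*W + 12*W²) = -12 - 3*W + 12*W²)
-8*z(p(6*(-1)))*1 = -8*(-12 - 3*(-6*I*√6) + 12*((6*(-1))^(3/2))²)*1 = -8*(-12 - (-18)*I*√6 + 12*((-6)^(3/2))²)*1 = -8*(-12 - (-18)*I*√6 + 12*(-6*I*√6)²)*1 = -8*(-12 + 18*I*√6 + 12*(-216))*1 = -8*(-12 + 18*I*√6 - 2592)*1 = -8*(-2604 + 18*I*√6)*1 = (20832 - 144*I*√6)*1 = 20832 - 144*I*√6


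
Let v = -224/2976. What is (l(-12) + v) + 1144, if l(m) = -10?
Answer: 105455/93 ≈ 1133.9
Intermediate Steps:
v = -7/93 (v = -224*1/2976 = -7/93 ≈ -0.075269)
(l(-12) + v) + 1144 = (-10 - 7/93) + 1144 = -937/93 + 1144 = 105455/93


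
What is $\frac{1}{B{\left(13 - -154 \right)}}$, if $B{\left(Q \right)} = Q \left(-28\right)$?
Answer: $- \frac{1}{4676} \approx -0.00021386$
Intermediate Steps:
$B{\left(Q \right)} = - 28 Q$
$\frac{1}{B{\left(13 - -154 \right)}} = \frac{1}{\left(-28\right) \left(13 - -154\right)} = \frac{1}{\left(-28\right) \left(13 + 154\right)} = \frac{1}{\left(-28\right) 167} = \frac{1}{-4676} = - \frac{1}{4676}$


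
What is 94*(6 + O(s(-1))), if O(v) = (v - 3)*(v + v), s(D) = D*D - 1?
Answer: 564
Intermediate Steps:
s(D) = -1 + D² (s(D) = D² - 1 = -1 + D²)
O(v) = 2*v*(-3 + v) (O(v) = (-3 + v)*(2*v) = 2*v*(-3 + v))
94*(6 + O(s(-1))) = 94*(6 + 2*(-1 + (-1)²)*(-3 + (-1 + (-1)²))) = 94*(6 + 2*(-1 + 1)*(-3 + (-1 + 1))) = 94*(6 + 2*0*(-3 + 0)) = 94*(6 + 2*0*(-3)) = 94*(6 + 0) = 94*6 = 564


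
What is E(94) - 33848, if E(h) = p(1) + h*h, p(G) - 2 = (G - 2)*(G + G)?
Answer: -25012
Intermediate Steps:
p(G) = 2 + 2*G*(-2 + G) (p(G) = 2 + (G - 2)*(G + G) = 2 + (-2 + G)*(2*G) = 2 + 2*G*(-2 + G))
E(h) = h² (E(h) = (2 - 4*1 + 2*1²) + h*h = (2 - 4 + 2*1) + h² = (2 - 4 + 2) + h² = 0 + h² = h²)
E(94) - 33848 = 94² - 33848 = 8836 - 33848 = -25012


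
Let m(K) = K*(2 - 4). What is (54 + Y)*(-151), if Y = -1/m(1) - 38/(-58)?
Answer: -483049/58 ≈ -8328.4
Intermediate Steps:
m(K) = -2*K (m(K) = K*(-2) = -2*K)
Y = 67/58 (Y = -1/((-2*1)) - 38/(-58) = -1/(-2) - 38*(-1/58) = -1*(-½) + 19/29 = ½ + 19/29 = 67/58 ≈ 1.1552)
(54 + Y)*(-151) = (54 + 67/58)*(-151) = (3199/58)*(-151) = -483049/58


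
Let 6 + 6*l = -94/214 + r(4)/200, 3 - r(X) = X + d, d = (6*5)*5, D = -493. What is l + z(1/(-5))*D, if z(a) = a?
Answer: 4168761/42800 ≈ 97.401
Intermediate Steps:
d = 150 (d = 30*5 = 150)
r(X) = -147 - X (r(X) = 3 - (X + 150) = 3 - (150 + X) = 3 + (-150 - X) = -147 - X)
l = -51319/42800 (l = -1 + (-94/214 + (-147 - 1*4)/200)/6 = -1 + (-94*1/214 + (-147 - 4)*(1/200))/6 = -1 + (-47/107 - 151*1/200)/6 = -1 + (-47/107 - 151/200)/6 = -1 + (⅙)*(-25557/21400) = -1 - 8519/42800 = -51319/42800 ≈ -1.1990)
l + z(1/(-5))*D = -51319/42800 - 493/(-5) = -51319/42800 - ⅕*(-493) = -51319/42800 + 493/5 = 4168761/42800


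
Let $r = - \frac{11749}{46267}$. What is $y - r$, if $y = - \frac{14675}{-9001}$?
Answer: $\frac{784720974}{416449267} \approx 1.8843$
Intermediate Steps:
$r = - \frac{11749}{46267}$ ($r = \left(-11749\right) \frac{1}{46267} = - \frac{11749}{46267} \approx -0.25394$)
$y = \frac{14675}{9001}$ ($y = \left(-14675\right) \left(- \frac{1}{9001}\right) = \frac{14675}{9001} \approx 1.6304$)
$y - r = \frac{14675}{9001} - - \frac{11749}{46267} = \frac{14675}{9001} + \frac{11749}{46267} = \frac{784720974}{416449267}$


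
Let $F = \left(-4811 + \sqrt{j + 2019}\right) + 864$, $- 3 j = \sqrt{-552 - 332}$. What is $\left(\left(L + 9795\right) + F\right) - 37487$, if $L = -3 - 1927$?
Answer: $-33569 + \frac{\sqrt{18171 - 6 i \sqrt{221}}}{3} \approx -33524.0 - 0.11028 i$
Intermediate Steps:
$j = - \frac{2 i \sqrt{221}}{3}$ ($j = - \frac{\sqrt{-552 - 332}}{3} = - \frac{\sqrt{-884}}{3} = - \frac{2 i \sqrt{221}}{3} \approx - 9.9107 i$)
$L = -1930$ ($L = -3 - 1927 = -1930$)
$F = -3947 + \sqrt{2019 - \frac{2 i \sqrt{221}}{3}}$ ($F = \left(-4811 + \sqrt{- \frac{2 i \sqrt{221}}{3} + 2019}\right) + 864 = \left(-4811 + \sqrt{2019 - \frac{2 i \sqrt{221}}{3}}\right) + 864 = -3947 + \sqrt{2019 - \frac{2 i \sqrt{221}}{3}} \approx -3902.1 - 0.11028 i$)
$\left(\left(L + 9795\right) + F\right) - 37487 = \left(\left(-1930 + 9795\right) - \left(3947 - \frac{\sqrt{18171 - 6 i \sqrt{221}}}{3}\right)\right) - 37487 = \left(7865 - \left(3947 - \frac{\sqrt{18171 - 6 i \sqrt{221}}}{3}\right)\right) - 37487 = \left(3918 + \frac{\sqrt{18171 - 6 i \sqrt{221}}}{3}\right) - 37487 = -33569 + \frac{\sqrt{18171 - 6 i \sqrt{221}}}{3}$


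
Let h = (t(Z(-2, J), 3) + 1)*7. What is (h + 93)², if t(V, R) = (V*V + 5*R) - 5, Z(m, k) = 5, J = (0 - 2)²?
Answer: 119025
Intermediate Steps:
J = 4 (J = (-2)² = 4)
t(V, R) = -5 + V² + 5*R (t(V, R) = (V² + 5*R) - 5 = -5 + V² + 5*R)
h = 252 (h = ((-5 + 5² + 5*3) + 1)*7 = ((-5 + 25 + 15) + 1)*7 = (35 + 1)*7 = 36*7 = 252)
(h + 93)² = (252 + 93)² = 345² = 119025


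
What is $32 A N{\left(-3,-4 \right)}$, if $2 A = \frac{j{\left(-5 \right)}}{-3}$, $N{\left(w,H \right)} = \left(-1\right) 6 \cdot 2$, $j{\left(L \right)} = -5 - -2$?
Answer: $-192$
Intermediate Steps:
$j{\left(L \right)} = -3$ ($j{\left(L \right)} = -5 + 2 = -3$)
$N{\left(w,H \right)} = -12$ ($N{\left(w,H \right)} = \left(-6\right) 2 = -12$)
$A = \frac{1}{2}$ ($A = \frac{\left(-3\right) \frac{1}{-3}}{2} = \frac{\left(-3\right) \left(- \frac{1}{3}\right)}{2} = \frac{1}{2} \cdot 1 = \frac{1}{2} \approx 0.5$)
$32 A N{\left(-3,-4 \right)} = 32 \cdot \frac{1}{2} \left(-12\right) = 16 \left(-12\right) = -192$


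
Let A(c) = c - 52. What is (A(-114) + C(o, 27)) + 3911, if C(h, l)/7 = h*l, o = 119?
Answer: 26236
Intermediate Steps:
C(h, l) = 7*h*l (C(h, l) = 7*(h*l) = 7*h*l)
A(c) = -52 + c
(A(-114) + C(o, 27)) + 3911 = ((-52 - 114) + 7*119*27) + 3911 = (-166 + 22491) + 3911 = 22325 + 3911 = 26236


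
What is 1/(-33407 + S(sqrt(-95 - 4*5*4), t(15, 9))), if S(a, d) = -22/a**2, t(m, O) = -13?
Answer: -175/5846203 ≈ -2.9934e-5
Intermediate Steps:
S(a, d) = -22/a**2
1/(-33407 + S(sqrt(-95 - 4*5*4), t(15, 9))) = 1/(-33407 - 22/(-95 - 4*5*4)) = 1/(-33407 - 22/(-95 - 20*4)) = 1/(-33407 - 22/(-95 - 80)) = 1/(-33407 - 22/(sqrt(-175))**2) = 1/(-33407 - 22/(5*I*sqrt(7))**2) = 1/(-33407 - 22*(-1/175)) = 1/(-33407 + 22/175) = 1/(-5846203/175) = -175/5846203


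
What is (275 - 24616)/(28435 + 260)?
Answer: -24341/28695 ≈ -0.84827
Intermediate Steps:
(275 - 24616)/(28435 + 260) = -24341/28695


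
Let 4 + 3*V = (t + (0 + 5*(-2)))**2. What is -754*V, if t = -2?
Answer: -105560/3 ≈ -35187.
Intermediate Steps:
V = 140/3 (V = -4/3 + (-2 + (0 + 5*(-2)))**2/3 = -4/3 + (-2 + (0 - 10))**2/3 = -4/3 + (-2 - 10)**2/3 = -4/3 + (1/3)*(-12)**2 = -4/3 + (1/3)*144 = -4/3 + 48 = 140/3 ≈ 46.667)
-754*V = -754*140/3 = -105560/3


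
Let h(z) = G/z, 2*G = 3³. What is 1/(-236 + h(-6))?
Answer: -4/953 ≈ -0.0041973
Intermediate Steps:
G = 27/2 (G = (½)*3³ = (½)*27 = 27/2 ≈ 13.500)
h(z) = 27/(2*z)
1/(-236 + h(-6)) = 1/(-236 + (27/2)/(-6)) = 1/(-236 + (27/2)*(-⅙)) = 1/(-236 - 9/4) = 1/(-953/4) = -4/953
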